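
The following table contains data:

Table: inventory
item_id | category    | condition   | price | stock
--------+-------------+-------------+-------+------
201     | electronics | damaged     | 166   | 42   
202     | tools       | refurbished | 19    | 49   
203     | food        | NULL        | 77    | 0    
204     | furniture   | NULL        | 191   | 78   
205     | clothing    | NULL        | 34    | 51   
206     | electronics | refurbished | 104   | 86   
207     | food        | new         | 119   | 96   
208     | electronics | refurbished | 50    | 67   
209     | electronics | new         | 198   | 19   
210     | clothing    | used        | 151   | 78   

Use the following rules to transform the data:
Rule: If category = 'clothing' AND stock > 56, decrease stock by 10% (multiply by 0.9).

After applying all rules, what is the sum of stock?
558.2

Step 1: Find records where category = 'clothing' AND stock > 56
Step 2: 1 records match, summing to 78
Step 3: After multiplier: 78 × 0.9 = 70.2
Step 4: Unaffected records sum: 488
Step 5: Final sum = 70.2 + 488 = 558.2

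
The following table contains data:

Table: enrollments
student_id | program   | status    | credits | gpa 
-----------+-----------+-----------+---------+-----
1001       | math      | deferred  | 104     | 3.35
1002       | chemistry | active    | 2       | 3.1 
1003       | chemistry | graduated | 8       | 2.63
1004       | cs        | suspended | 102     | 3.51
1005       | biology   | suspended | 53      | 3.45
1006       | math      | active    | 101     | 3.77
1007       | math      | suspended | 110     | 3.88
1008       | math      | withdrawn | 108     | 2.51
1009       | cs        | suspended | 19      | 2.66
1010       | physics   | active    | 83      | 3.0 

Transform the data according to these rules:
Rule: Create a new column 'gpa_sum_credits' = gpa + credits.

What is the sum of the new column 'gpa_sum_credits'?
721.86

Step 1: For each record, compute gpa + credits
Example calculations:
  3.35 + 104 = 107.35
  3.1 + 2 = 5.1
  2.63 + 8 = 10.63
  ...
Step 2: Sum all derived values
Step 3: Total = 721.86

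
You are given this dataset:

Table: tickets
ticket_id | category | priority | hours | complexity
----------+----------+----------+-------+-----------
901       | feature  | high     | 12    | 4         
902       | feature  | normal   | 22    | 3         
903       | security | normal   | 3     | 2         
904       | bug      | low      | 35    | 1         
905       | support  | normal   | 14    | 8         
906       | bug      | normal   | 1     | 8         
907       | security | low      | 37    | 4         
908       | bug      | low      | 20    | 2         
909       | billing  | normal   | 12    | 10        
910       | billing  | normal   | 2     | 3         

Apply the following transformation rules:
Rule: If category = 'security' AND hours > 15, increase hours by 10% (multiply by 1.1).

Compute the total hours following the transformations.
161.7

Step 1: Find records where category = 'security' AND hours > 15
Step 2: 1 records match, summing to 37
Step 3: After multiplier: 37 × 1.1 = 40.7
Step 4: Unaffected records sum: 121
Step 5: Final sum = 40.7 + 121 = 161.7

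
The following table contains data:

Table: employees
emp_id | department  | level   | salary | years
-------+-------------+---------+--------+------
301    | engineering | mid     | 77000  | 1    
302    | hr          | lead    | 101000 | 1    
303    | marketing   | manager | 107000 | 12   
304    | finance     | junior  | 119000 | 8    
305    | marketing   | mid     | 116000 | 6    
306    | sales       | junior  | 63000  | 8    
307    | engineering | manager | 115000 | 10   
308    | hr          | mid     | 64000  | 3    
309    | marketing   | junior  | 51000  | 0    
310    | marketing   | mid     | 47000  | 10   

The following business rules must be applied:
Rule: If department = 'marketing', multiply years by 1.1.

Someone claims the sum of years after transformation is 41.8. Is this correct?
No, the correct result is 61.8.

Step 1: Calculate the correct sum after transformation
Step 2: Apply multiplier 1.1 to records where department = 'marketing'
Step 3: Correct result = 61.8
Step 4: Claimed result = 41.8
Step 5: 61.8 ≠ 41.8
Conclusion: The claimed result is incorrect. The correct answer is 61.8.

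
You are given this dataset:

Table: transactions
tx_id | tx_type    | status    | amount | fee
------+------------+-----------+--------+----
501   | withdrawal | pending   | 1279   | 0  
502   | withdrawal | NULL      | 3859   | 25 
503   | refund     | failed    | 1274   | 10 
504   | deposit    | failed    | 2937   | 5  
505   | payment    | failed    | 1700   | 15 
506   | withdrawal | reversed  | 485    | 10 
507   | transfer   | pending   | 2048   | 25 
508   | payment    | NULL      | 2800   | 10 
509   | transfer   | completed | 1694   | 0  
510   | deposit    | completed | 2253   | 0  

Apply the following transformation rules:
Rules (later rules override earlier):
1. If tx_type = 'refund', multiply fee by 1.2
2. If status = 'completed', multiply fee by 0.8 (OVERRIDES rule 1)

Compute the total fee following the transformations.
102.0

Step 1: Rule 2 takes priority for records with status = 'completed'
  - 2 records: 0 × 0.8 = 0.0
Step 2: Rule 1 applies to remaining records with tx_type = 'refund'
  - 1 records: 10 × 1.2 = 12.0
Step 3: Other records unchanged: 90
Step 4: Final sum = 0.0 + 12.0 + 90 = 102.0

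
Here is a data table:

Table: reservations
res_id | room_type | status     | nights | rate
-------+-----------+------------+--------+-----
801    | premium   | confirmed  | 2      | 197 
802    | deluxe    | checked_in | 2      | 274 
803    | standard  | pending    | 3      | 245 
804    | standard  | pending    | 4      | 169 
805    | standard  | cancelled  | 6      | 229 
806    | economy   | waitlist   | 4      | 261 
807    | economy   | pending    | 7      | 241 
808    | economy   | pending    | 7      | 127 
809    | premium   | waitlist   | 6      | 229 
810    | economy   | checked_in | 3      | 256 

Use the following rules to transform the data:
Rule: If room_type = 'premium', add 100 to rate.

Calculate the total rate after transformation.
2428

Step 1: Count records where room_type = 'premium': 2
Step 2: Total bonus added: 2 × 100 = 200
Step 3: Original sum of rate: 2228
Step 4: Final sum = 2228 + 200 = 2428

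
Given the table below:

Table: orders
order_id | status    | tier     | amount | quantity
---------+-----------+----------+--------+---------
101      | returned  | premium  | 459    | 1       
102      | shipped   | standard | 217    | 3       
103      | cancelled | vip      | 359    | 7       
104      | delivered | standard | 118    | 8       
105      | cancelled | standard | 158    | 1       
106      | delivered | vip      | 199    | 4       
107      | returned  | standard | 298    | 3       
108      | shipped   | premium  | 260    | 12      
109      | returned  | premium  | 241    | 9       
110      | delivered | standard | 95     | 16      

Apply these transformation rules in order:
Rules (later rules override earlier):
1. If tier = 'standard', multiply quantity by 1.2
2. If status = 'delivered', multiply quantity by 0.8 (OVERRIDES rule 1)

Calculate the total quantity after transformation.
59.8

Step 1: Rule 2 takes priority for records with status = 'delivered'
  - 3 records: 28 × 0.8 = 22.4
Step 2: Rule 1 applies to remaining records with tier = 'standard'
  - 3 records: 7 × 1.2 = 8.4
Step 3: Other records unchanged: 29
Step 4: Final sum = 22.4 + 8.4 + 29 = 59.8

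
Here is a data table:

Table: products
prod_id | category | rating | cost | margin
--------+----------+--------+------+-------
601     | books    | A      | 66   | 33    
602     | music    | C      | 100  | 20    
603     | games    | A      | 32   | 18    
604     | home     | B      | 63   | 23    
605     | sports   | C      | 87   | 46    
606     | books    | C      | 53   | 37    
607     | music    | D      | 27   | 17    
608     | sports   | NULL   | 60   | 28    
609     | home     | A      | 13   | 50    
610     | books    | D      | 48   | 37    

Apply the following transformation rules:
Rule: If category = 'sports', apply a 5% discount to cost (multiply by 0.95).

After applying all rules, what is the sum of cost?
541.65

Step 1: Records with category = 'sports' have total cost = 147
Step 2: Apply multiplier: 147 × 0.95 = 139.65
Step 3: Other records total: 402
Step 4: Final sum = 139.65 + 402 = 541.65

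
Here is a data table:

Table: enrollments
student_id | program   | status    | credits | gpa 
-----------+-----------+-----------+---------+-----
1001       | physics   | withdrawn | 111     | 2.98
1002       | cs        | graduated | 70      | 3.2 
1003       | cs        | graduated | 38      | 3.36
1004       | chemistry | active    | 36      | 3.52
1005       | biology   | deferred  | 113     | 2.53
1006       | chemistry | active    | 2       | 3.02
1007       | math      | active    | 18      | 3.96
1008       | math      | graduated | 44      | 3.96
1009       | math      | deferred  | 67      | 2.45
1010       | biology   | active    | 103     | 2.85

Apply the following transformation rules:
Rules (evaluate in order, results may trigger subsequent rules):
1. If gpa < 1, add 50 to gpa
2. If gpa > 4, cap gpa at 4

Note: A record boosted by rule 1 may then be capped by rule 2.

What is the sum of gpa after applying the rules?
31.83

Step 1: Apply rule 1 to records with gpa < 1
  - 0 records get bonus of 50
  - Of these, 0 records then exceed 4 and get capped
Step 2: Apply rule 2 to records with gpa > 4
  - 0 records (original) are capped
Step 3: Calculate final sum = 31.83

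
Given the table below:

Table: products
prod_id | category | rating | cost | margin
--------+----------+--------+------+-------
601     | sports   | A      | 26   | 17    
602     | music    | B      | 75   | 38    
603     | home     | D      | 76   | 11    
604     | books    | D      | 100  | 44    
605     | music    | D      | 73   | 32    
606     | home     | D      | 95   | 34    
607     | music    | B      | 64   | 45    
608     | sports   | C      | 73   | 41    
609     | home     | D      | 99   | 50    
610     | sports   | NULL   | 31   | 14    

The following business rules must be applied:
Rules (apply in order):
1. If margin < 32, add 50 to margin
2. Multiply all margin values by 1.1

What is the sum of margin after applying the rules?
523.6

Step 1: Apply Rule 1 - Add 50 to records with margin < 32
  - 3 records affected: 42 + (3 × 50) = 192
  - Unaffected records: 284
  - Sum after Rule 1: 476
Step 2: Apply Rule 2 - Multiply all by 1.1
  - 476 × 1.1 = 523.6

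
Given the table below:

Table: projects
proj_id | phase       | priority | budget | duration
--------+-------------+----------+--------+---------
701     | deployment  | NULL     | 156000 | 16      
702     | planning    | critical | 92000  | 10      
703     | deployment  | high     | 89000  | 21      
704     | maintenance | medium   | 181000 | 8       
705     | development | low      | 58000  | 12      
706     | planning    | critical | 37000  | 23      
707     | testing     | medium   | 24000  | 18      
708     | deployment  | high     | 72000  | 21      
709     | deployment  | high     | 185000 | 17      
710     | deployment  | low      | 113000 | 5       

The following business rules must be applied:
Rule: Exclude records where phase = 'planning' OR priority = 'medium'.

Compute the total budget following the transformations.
673000

Step 1: Find records where phase = 'planning' OR priority = 'medium'
Step 2: 4 records match, summing to 334000
Step 3: Original sum: 1007000
Step 4: Remaining sum = 1007000 - 334000 = 673000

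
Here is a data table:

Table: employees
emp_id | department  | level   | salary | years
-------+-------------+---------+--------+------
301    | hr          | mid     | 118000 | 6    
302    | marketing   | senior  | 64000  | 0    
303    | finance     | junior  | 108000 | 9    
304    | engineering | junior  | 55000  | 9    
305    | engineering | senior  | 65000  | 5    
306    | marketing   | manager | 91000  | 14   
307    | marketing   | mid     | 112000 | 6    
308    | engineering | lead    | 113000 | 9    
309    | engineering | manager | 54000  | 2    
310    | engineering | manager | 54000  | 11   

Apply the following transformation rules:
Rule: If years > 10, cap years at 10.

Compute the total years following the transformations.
66

Step 1: 2 records have years > 10
Step 2: These records originally summed to 25
Step 3: After capping: 2 × 10 = 20
Step 4: Unaffected records sum: 46
Step 5: Final sum = 20 + 46 = 66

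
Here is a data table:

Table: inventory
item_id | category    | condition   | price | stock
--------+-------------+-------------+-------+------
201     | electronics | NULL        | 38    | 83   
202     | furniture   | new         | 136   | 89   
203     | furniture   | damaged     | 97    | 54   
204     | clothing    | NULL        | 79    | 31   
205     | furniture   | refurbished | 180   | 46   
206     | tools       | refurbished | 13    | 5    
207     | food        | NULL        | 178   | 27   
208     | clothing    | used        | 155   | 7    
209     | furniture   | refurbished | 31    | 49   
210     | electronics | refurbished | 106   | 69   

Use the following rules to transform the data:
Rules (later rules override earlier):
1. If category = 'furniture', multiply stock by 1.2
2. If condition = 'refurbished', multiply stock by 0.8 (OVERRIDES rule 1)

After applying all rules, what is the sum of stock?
454.8

Step 1: Rule 2 takes priority for records with condition = 'refurbished'
  - 4 records: 169 × 0.8 = 135.2
Step 2: Rule 1 applies to remaining records with category = 'furniture'
  - 2 records: 143 × 1.2 = 171.6
Step 3: Other records unchanged: 148
Step 4: Final sum = 135.2 + 171.6 + 148 = 454.8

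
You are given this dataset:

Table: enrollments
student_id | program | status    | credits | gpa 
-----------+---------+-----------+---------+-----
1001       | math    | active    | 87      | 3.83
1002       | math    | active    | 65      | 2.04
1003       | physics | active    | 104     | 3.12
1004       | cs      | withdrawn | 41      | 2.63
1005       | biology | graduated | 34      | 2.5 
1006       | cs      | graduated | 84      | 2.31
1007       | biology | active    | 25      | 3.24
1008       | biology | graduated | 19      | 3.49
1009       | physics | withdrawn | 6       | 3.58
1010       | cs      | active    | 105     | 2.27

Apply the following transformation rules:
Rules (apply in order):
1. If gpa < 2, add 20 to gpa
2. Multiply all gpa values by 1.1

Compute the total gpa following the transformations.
31.91

Step 1: Apply Rule 1 - Add 20 to records with gpa < 2
  - 0 records affected: 0 + (0 × 20) = 0
  - Unaffected records: 29.01
  - Sum after Rule 1: 29.01
Step 2: Apply Rule 2 - Multiply all by 1.1
  - 29.01 × 1.1 = 31.91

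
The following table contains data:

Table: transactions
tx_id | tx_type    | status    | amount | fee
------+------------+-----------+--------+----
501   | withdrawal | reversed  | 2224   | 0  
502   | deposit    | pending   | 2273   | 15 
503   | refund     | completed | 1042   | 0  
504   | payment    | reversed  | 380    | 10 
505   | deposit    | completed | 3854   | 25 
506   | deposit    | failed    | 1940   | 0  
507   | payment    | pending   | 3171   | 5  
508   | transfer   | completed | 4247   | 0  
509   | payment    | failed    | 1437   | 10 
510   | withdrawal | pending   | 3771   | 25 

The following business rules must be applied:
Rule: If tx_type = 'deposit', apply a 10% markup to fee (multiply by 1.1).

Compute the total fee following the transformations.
94.0

Step 1: Records with tx_type = 'deposit' have total fee = 40
Step 2: Apply multiplier: 40 × 1.1 = 44.0
Step 3: Other records total: 50
Step 4: Final sum = 44.0 + 50 = 94.0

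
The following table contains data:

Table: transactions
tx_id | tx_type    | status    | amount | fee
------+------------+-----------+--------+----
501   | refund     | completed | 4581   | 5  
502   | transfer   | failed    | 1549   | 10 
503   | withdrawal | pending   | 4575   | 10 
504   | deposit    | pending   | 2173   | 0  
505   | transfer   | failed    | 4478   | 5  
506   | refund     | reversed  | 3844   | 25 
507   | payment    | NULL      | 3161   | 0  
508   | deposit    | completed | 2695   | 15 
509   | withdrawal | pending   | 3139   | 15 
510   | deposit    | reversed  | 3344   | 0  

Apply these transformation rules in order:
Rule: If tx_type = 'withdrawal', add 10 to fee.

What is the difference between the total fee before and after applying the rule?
20

Step 1: Original sum of fee = 85
Step 2: 2 records have tx_type = 'withdrawal'
Step 3: Each affected record changes by 10
Step 4: Total change = 2 × 10 = 20
Step 5: New sum = 85 + 20 = 105
Step 6: Difference = |105 - 85| = 20
        (Sum increased by 20)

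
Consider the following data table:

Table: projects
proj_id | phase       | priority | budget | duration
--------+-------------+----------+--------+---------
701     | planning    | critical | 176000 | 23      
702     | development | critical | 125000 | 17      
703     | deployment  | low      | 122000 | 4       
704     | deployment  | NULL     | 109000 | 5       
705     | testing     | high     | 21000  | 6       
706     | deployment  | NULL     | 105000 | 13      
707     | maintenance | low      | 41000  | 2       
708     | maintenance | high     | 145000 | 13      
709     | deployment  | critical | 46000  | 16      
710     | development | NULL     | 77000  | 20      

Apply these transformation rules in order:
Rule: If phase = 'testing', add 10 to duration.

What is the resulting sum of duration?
129

Step 1: Count records where phase = 'testing': 1
Step 2: Total bonus added: 1 × 10 = 10
Step 3: Original sum of duration: 119
Step 4: Final sum = 119 + 10 = 129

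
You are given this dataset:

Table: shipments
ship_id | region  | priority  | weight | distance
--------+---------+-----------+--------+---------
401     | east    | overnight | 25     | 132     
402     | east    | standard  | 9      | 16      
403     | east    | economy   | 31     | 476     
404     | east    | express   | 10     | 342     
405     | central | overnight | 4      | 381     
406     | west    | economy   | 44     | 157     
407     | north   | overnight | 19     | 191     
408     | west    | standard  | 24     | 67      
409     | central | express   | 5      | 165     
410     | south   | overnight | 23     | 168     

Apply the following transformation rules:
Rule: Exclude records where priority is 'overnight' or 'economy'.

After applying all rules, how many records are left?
4

Step 1: Count records to exclude
  - 4 (overnight) + 2 (economy) = 6 records
Step 2: Total records: 10
Step 3: Remaining = 10 - 6 = 4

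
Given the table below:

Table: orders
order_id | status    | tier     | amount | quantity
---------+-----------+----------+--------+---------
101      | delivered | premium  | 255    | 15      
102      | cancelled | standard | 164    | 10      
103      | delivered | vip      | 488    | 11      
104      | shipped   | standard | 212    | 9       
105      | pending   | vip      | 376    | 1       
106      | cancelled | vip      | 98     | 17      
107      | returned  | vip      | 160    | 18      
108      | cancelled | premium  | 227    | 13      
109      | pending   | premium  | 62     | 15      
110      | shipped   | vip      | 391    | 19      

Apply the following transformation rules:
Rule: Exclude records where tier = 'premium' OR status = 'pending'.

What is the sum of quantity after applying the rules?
84

Step 1: Find records where tier = 'premium' OR status = 'pending'
Step 2: 4 records match, summing to 44
Step 3: Original sum: 128
Step 4: Remaining sum = 128 - 44 = 84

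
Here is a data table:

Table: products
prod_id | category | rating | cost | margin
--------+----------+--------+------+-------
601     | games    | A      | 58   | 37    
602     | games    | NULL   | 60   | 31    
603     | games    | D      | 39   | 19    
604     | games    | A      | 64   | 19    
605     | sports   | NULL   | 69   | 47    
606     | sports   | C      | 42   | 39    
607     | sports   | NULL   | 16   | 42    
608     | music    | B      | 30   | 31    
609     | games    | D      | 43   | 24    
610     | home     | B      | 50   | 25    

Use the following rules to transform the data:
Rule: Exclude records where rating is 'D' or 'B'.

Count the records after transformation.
6

Step 1: Count records to exclude
  - 2 (D) + 2 (B) = 4 records
Step 2: Total records: 10
Step 3: Remaining = 10 - 4 = 6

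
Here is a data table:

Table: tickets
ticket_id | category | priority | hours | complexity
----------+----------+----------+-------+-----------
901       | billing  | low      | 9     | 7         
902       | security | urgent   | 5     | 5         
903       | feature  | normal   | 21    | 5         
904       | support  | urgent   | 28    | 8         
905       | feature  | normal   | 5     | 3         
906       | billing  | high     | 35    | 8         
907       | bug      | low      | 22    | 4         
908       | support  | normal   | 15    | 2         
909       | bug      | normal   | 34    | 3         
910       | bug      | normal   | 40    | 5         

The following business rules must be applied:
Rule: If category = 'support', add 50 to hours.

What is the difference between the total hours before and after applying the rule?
100

Step 1: Original sum of hours = 214
Step 2: 2 records have category = 'support'
Step 3: Each affected record changes by 50
Step 4: Total change = 2 × 50 = 100
Step 5: New sum = 214 + 100 = 314
Step 6: Difference = |314 - 214| = 100
        (Sum increased by 100)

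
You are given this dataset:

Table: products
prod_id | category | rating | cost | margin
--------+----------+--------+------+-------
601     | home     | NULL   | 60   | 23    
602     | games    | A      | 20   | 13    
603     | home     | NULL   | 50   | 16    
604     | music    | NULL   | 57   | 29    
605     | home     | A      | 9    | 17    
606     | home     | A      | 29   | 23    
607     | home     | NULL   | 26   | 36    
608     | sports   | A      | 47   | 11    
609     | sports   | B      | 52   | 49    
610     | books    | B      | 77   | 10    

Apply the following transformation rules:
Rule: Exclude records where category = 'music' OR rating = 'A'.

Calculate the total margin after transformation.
134

Step 1: Find records where category = 'music' OR rating = 'A'
Step 2: 5 records match, summing to 93
Step 3: Original sum: 227
Step 4: Remaining sum = 227 - 93 = 134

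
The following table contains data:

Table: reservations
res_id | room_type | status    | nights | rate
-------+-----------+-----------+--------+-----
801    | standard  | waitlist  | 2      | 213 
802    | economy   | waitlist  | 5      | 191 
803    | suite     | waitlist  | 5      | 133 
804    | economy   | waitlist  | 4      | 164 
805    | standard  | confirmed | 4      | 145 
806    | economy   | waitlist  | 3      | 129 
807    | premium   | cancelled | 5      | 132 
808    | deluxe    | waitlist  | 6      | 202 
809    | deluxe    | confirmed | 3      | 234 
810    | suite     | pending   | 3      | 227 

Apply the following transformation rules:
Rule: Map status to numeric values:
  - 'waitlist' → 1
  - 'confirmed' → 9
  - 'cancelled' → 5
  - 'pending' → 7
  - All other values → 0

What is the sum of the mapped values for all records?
36

Step 1: Apply mapping to each record
Step 2: Count by status:
  'waitlist': 6 records × 1 = 6
  'confirmed': 2 records × 9 = 18
  'cancelled': 1 records × 5 = 5
  'pending': 1 records × 7 = 7
Step 3: Sum all mapped values = 36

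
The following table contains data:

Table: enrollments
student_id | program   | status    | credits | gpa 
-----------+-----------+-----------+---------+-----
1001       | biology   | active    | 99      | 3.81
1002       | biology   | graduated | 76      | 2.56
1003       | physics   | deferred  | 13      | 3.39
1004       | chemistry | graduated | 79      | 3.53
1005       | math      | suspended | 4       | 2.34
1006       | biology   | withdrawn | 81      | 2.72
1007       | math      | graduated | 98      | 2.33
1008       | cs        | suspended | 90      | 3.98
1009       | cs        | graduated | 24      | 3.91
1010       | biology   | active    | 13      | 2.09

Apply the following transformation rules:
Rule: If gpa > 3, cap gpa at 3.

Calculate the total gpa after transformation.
27.04

Step 1: 5 records have gpa > 3
Step 2: These records originally summed to 18.62
Step 3: After capping: 5 × 3 = 15
Step 4: Unaffected records sum: 12.04
Step 5: Final sum = 15 + 12.04 = 27.04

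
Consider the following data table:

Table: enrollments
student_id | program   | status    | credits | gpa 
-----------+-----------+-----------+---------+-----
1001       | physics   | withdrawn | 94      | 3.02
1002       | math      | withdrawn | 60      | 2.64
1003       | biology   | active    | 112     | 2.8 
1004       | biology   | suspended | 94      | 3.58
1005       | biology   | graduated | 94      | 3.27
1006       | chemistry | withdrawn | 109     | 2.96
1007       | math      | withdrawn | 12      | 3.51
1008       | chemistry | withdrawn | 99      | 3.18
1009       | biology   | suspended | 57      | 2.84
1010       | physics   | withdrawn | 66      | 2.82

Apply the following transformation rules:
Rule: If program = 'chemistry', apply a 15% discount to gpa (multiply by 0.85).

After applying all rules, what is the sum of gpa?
29.7

Step 1: Records with program = 'chemistry' have total gpa = 6.14
Step 2: Apply multiplier: 6.14 × 0.85 = 5.22
Step 3: Other records total: 24.48
Step 4: Final sum = 5.22 + 24.48 = 29.7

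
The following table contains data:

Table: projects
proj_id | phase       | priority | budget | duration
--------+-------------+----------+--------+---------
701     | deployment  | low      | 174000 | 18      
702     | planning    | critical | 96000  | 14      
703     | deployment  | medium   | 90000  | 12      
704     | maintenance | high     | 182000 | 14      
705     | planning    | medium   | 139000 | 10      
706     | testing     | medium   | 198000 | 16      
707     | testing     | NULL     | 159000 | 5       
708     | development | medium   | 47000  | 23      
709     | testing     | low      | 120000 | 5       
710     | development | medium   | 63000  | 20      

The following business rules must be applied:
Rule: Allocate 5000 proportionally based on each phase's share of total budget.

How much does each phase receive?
deployment: 1041.01, development: 433.75, maintenance: 717.67, planning: 926.66, testing: 1880.91

Step 1: Calculate total budget = 1268000
Step 2: Calculate each phase's proportion:
  deployment: 264000/1268000 = 20.82% → 1041.01
  development: 110000/1268000 = 8.68% → 433.75
  maintenance: 182000/1268000 = 14.35% → 717.67
  planning: 235000/1268000 = 18.53% → 926.66
  testing: 477000/1268000 = 37.62% → 1880.91
Step 3: Verify: sum of allocations ≈ 5000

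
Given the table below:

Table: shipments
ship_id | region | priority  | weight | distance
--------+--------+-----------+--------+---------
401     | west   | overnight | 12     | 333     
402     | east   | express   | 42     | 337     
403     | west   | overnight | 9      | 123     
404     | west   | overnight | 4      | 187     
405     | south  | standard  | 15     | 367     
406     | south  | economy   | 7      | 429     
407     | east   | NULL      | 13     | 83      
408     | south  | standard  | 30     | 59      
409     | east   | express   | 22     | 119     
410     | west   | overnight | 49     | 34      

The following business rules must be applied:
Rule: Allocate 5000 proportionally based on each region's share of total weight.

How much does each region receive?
east: 1896.55, south: 1280.79, west: 1822.66

Step 1: Calculate total weight = 203
Step 2: Calculate each region's proportion:
  east: 77/203 = 37.93% → 1896.55
  south: 52/203 = 25.62% → 1280.79
  west: 74/203 = 36.45% → 1822.66
Step 3: Verify: sum of allocations ≈ 5000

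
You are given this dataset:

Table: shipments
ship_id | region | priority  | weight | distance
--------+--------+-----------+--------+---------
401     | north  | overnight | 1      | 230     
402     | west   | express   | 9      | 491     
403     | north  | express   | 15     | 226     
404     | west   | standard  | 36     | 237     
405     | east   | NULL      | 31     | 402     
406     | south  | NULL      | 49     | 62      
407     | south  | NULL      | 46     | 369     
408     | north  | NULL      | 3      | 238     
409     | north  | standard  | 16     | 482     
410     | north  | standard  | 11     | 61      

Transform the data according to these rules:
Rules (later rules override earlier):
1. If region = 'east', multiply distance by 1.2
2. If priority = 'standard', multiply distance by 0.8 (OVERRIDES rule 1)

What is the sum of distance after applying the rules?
2722.4

Step 1: Rule 2 takes priority for records with priority = 'standard'
  - 3 records: 780 × 0.8 = 624.0
Step 2: Rule 1 applies to remaining records with region = 'east'
  - 1 records: 402 × 1.2 = 482.4
Step 3: Other records unchanged: 1616
Step 4: Final sum = 624.0 + 482.4 + 1616 = 2722.4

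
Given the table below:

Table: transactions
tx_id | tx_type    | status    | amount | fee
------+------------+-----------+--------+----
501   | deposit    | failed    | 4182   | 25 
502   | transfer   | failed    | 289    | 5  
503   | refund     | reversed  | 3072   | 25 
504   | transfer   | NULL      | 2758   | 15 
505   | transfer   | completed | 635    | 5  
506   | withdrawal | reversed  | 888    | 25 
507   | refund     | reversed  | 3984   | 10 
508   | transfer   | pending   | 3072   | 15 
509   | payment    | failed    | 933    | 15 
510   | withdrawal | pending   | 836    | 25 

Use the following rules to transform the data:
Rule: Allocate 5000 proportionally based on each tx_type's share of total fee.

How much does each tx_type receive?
deposit: 757.58, payment: 454.55, refund: 1060.61, transfer: 1212.12, withdrawal: 1515.15

Step 1: Calculate total fee = 165
Step 2: Calculate each tx_type's proportion:
  deposit: 25/165 = 15.15% → 757.58
  payment: 15/165 = 9.09% → 454.55
  refund: 35/165 = 21.21% → 1060.61
  transfer: 40/165 = 24.24% → 1212.12
  withdrawal: 50/165 = 30.30% → 1515.15
Step 3: Verify: sum of allocations ≈ 5000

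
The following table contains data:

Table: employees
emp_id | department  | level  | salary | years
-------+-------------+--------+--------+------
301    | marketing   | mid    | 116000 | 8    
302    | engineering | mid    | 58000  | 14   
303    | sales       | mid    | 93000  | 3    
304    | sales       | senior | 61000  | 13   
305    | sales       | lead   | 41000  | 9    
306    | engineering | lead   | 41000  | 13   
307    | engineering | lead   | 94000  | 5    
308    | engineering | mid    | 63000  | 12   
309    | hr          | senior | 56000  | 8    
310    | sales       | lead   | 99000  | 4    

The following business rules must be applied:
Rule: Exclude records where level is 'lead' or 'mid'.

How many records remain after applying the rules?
2

Step 1: Count records to exclude
  - 4 (lead) + 4 (mid) = 8 records
Step 2: Total records: 10
Step 3: Remaining = 10 - 8 = 2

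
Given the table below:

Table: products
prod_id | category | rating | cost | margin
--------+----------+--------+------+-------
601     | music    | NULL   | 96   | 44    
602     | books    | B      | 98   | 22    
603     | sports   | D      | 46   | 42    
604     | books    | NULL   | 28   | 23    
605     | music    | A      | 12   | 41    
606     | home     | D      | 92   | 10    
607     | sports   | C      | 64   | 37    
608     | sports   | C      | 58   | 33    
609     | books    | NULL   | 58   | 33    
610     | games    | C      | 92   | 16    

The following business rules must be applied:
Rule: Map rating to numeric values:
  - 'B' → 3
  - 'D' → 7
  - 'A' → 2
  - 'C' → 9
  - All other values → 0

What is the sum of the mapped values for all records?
46

Step 1: Apply mapping to each record
Step 2: Count by status:
  'B': 1 records × 3 = 3
  'D': 2 records × 7 = 14
  'A': 1 records × 2 = 2
  'C': 3 records × 9 = 27
Step 3: Sum all mapped values = 46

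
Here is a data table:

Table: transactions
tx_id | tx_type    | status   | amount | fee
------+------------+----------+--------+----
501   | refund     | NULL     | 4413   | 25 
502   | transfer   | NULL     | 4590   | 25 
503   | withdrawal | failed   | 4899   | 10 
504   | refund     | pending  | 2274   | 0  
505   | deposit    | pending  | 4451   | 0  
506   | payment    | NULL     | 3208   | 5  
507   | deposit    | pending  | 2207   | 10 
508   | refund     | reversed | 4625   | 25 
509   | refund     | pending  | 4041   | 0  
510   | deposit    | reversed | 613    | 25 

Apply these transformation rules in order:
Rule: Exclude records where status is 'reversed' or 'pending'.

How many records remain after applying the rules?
4

Step 1: Count records to exclude
  - 2 (reversed) + 4 (pending) = 6 records
Step 2: Total records: 10
Step 3: Remaining = 10 - 6 = 4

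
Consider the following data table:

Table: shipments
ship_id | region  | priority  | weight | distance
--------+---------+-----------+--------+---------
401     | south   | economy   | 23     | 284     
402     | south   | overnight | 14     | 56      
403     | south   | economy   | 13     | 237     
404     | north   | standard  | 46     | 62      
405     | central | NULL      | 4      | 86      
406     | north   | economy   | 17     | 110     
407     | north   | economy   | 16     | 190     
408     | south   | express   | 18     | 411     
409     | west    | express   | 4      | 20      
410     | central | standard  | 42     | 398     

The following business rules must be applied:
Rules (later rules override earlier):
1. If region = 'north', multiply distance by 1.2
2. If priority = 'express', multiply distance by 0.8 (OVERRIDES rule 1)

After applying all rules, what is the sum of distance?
1840.2

Step 1: Rule 2 takes priority for records with priority = 'express'
  - 2 records: 431 × 0.8 = 344.8
Step 2: Rule 1 applies to remaining records with region = 'north'
  - 3 records: 362 × 1.2 = 434.4
Step 3: Other records unchanged: 1061
Step 4: Final sum = 344.8 + 434.4 + 1061 = 1840.2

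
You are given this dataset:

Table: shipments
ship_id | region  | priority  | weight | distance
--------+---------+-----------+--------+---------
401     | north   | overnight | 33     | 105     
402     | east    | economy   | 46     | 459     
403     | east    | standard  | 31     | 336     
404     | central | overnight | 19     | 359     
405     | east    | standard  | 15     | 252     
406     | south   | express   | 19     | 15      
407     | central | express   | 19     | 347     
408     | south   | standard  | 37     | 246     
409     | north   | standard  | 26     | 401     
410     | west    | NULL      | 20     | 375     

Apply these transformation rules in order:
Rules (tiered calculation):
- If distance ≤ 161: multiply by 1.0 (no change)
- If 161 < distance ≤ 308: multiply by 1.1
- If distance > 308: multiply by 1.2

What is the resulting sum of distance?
3400.2

Step 1: Tier 1 (distance ≤ 161): 2 records, sum = 120 × 1.0 = 120.0
Step 2: Tier 2 (161 < distance ≤ 308): 2 records, sum = 498 × 1.1 = 547.8
Step 3: Tier 3 (distance > 308): 6 records, sum = 2277 × 1.2 = 2732.4
Step 4: Final sum = 120.0 + 547.8 + 2732.4 = 3400.2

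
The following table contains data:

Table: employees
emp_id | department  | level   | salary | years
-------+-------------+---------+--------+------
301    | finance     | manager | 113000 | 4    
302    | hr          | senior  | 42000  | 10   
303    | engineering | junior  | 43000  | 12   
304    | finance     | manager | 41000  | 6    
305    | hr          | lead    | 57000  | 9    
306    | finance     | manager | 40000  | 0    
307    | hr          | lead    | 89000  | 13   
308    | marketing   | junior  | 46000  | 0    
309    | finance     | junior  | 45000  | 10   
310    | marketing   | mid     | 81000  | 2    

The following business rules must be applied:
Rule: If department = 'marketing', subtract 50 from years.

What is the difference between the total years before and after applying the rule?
100

Step 1: Original sum of years = 66
Step 2: 2 records have department = 'marketing'
Step 3: Each affected record changes by -50
Step 4: Total change = 2 × -50 = -100
Step 5: New sum = 66 + -100 = -34
Step 6: Difference = |-34 - 66| = 100
        (Sum decreased by 100)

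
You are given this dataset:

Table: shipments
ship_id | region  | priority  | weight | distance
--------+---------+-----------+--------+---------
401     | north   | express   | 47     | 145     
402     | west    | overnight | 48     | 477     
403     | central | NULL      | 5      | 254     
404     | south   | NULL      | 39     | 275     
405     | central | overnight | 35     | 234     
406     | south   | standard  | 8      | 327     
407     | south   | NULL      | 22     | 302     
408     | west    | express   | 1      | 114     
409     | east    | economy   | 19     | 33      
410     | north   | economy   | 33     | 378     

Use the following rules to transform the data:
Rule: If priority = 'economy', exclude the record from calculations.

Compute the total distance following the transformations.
2128

Step 1: Identify records where priority = 'economy'
Step 2: The excluded records sum to 411
Step 3: Original total distance = 2539
Step 4: Remaining total = 2539 - 411 = 2128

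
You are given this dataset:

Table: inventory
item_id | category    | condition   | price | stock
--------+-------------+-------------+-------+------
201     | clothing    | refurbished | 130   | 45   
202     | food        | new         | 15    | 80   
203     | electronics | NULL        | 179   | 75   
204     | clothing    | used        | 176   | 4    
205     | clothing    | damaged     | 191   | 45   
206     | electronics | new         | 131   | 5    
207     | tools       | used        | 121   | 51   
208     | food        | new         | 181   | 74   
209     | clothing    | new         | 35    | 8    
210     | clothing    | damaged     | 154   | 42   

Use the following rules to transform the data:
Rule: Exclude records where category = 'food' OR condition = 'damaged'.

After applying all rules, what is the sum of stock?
188

Step 1: Find records where category = 'food' OR condition = 'damaged'
Step 2: 4 records match, summing to 241
Step 3: Original sum: 429
Step 4: Remaining sum = 429 - 241 = 188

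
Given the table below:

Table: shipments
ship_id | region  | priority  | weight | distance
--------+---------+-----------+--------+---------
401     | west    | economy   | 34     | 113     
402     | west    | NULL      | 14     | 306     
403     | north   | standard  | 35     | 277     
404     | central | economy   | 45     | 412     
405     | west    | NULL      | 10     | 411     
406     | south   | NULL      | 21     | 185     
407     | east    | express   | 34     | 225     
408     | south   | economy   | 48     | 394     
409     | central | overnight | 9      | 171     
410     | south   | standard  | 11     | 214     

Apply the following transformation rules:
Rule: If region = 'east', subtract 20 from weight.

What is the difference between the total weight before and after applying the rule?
20

Step 1: Original sum of weight = 261
Step 2: 1 records have region = 'east'
Step 3: Each affected record changes by -20
Step 4: Total change = 1 × -20 = -20
Step 5: New sum = 261 + -20 = 241
Step 6: Difference = |241 - 261| = 20
        (Sum decreased by 20)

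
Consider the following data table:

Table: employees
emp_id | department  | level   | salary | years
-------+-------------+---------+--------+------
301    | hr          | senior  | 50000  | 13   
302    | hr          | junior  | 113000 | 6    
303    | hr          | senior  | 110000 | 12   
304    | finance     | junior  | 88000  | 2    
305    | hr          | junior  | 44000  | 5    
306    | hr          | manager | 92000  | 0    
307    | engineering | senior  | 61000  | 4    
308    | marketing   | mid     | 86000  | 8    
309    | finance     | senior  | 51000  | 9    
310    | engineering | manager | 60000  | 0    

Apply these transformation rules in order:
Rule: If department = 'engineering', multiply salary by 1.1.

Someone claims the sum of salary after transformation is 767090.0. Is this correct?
No, the correct result is 767100.0.

Step 1: Calculate the correct sum after transformation
Step 2: Apply multiplier 1.1 to records where department = 'engineering'
Step 3: Correct result = 767100.0
Step 4: Claimed result = 767090.0
Step 5: 767100.0 ≠ 767090.0
Conclusion: The claimed result is incorrect. The correct answer is 767100.0.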